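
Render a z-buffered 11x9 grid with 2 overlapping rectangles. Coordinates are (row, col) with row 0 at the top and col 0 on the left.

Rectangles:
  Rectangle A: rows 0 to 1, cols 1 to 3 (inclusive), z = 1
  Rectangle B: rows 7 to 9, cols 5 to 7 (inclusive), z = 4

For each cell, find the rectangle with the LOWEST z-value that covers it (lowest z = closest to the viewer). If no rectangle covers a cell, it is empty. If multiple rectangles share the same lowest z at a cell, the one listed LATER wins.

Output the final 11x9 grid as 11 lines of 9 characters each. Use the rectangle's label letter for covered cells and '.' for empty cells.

.AAA.....
.AAA.....
.........
.........
.........
.........
.........
.....BBB.
.....BBB.
.....BBB.
.........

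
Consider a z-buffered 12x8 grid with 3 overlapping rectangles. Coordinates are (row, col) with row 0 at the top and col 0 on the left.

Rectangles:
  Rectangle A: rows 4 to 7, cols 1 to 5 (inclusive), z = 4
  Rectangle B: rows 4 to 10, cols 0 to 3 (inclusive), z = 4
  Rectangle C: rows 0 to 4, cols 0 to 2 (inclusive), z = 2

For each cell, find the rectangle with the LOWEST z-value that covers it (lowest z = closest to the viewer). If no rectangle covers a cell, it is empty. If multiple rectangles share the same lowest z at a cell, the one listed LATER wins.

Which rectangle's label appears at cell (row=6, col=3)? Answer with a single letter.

Check cell (6,3):
  A: rows 4-7 cols 1-5 z=4 -> covers; best now A (z=4)
  B: rows 4-10 cols 0-3 z=4 -> covers; best now B (z=4)
  C: rows 0-4 cols 0-2 -> outside (row miss)
Winner: B at z=4

Answer: B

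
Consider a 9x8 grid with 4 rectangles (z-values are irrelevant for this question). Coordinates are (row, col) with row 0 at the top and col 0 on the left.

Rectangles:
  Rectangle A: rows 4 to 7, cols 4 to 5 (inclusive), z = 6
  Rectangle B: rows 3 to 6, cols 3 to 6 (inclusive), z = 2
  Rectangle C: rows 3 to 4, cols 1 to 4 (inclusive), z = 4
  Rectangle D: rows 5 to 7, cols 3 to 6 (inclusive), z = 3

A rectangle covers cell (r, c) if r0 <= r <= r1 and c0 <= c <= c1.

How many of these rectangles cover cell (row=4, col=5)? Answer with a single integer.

Answer: 2

Derivation:
Check cell (4,5):
  A: rows 4-7 cols 4-5 -> covers
  B: rows 3-6 cols 3-6 -> covers
  C: rows 3-4 cols 1-4 -> outside (col miss)
  D: rows 5-7 cols 3-6 -> outside (row miss)
Count covering = 2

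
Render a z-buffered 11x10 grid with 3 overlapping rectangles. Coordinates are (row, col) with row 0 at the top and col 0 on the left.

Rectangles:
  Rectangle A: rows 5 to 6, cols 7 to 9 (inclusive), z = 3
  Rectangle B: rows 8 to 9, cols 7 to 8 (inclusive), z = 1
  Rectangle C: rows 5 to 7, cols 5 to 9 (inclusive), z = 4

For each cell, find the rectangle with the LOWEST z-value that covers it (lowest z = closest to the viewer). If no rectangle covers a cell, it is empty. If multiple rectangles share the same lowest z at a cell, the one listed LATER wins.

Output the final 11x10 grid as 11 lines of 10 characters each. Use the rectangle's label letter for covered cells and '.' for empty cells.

..........
..........
..........
..........
..........
.....CCAAA
.....CCAAA
.....CCCCC
.......BB.
.......BB.
..........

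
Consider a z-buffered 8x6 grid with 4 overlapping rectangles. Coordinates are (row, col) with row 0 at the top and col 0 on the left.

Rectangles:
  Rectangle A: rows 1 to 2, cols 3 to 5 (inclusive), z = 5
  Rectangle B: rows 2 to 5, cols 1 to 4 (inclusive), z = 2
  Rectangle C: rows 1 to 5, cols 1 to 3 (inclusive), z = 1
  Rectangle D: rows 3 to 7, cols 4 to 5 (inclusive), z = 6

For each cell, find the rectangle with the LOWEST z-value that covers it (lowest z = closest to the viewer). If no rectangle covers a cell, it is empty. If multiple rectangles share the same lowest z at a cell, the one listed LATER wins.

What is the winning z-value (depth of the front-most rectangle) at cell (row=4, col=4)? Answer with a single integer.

Answer: 2

Derivation:
Check cell (4,4):
  A: rows 1-2 cols 3-5 -> outside (row miss)
  B: rows 2-5 cols 1-4 z=2 -> covers; best now B (z=2)
  C: rows 1-5 cols 1-3 -> outside (col miss)
  D: rows 3-7 cols 4-5 z=6 -> covers; best now B (z=2)
Winner: B at z=2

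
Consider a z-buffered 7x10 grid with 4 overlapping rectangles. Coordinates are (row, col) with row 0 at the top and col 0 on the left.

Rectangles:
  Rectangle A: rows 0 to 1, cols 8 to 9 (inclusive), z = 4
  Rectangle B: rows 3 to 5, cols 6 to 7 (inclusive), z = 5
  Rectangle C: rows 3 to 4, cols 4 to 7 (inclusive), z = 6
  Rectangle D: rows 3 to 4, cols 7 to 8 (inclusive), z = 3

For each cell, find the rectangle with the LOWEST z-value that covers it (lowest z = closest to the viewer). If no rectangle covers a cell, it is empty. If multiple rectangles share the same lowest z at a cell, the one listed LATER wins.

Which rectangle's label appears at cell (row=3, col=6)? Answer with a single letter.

Check cell (3,6):
  A: rows 0-1 cols 8-9 -> outside (row miss)
  B: rows 3-5 cols 6-7 z=5 -> covers; best now B (z=5)
  C: rows 3-4 cols 4-7 z=6 -> covers; best now B (z=5)
  D: rows 3-4 cols 7-8 -> outside (col miss)
Winner: B at z=5

Answer: B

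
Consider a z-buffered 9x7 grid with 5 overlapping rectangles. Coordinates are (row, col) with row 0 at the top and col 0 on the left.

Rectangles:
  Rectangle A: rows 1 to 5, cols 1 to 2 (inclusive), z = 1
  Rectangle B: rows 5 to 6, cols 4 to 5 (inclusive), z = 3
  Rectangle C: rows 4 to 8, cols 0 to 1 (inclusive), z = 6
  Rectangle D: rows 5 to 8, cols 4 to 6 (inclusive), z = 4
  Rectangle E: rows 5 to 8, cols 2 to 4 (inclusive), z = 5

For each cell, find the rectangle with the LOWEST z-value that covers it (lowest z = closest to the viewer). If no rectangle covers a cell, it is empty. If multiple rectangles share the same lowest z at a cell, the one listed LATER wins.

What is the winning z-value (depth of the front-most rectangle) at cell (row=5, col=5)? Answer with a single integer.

Answer: 3

Derivation:
Check cell (5,5):
  A: rows 1-5 cols 1-2 -> outside (col miss)
  B: rows 5-6 cols 4-5 z=3 -> covers; best now B (z=3)
  C: rows 4-8 cols 0-1 -> outside (col miss)
  D: rows 5-8 cols 4-6 z=4 -> covers; best now B (z=3)
  E: rows 5-8 cols 2-4 -> outside (col miss)
Winner: B at z=3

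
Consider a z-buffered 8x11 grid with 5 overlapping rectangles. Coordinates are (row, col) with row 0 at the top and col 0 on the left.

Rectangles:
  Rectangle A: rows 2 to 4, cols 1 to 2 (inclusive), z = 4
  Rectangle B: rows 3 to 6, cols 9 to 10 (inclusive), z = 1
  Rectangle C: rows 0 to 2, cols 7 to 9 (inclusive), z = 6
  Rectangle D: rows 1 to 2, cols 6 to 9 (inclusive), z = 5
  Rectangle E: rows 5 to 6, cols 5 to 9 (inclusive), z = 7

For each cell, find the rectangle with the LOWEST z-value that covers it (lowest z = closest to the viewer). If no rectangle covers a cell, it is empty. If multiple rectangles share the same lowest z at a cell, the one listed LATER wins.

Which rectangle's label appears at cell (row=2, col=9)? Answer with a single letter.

Answer: D

Derivation:
Check cell (2,9):
  A: rows 2-4 cols 1-2 -> outside (col miss)
  B: rows 3-6 cols 9-10 -> outside (row miss)
  C: rows 0-2 cols 7-9 z=6 -> covers; best now C (z=6)
  D: rows 1-2 cols 6-9 z=5 -> covers; best now D (z=5)
  E: rows 5-6 cols 5-9 -> outside (row miss)
Winner: D at z=5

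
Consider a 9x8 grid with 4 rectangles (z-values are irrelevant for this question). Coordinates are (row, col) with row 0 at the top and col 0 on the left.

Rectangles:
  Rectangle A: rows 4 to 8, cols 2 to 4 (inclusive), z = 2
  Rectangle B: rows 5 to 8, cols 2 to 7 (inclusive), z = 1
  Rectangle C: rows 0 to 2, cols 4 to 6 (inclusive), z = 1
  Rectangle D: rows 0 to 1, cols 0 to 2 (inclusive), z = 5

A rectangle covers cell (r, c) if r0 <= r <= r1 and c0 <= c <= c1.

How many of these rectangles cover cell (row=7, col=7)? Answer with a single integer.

Answer: 1

Derivation:
Check cell (7,7):
  A: rows 4-8 cols 2-4 -> outside (col miss)
  B: rows 5-8 cols 2-7 -> covers
  C: rows 0-2 cols 4-6 -> outside (row miss)
  D: rows 0-1 cols 0-2 -> outside (row miss)
Count covering = 1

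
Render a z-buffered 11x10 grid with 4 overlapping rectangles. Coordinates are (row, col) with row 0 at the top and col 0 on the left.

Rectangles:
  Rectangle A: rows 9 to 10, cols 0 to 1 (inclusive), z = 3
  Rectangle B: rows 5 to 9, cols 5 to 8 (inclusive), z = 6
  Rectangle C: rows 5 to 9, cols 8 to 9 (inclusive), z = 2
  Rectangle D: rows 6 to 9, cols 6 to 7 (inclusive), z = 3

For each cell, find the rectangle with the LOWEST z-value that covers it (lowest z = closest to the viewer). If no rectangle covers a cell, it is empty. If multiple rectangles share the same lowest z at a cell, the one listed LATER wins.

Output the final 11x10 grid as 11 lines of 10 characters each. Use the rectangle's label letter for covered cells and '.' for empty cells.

..........
..........
..........
..........
..........
.....BBBCC
.....BDDCC
.....BDDCC
.....BDDCC
AA...BDDCC
AA........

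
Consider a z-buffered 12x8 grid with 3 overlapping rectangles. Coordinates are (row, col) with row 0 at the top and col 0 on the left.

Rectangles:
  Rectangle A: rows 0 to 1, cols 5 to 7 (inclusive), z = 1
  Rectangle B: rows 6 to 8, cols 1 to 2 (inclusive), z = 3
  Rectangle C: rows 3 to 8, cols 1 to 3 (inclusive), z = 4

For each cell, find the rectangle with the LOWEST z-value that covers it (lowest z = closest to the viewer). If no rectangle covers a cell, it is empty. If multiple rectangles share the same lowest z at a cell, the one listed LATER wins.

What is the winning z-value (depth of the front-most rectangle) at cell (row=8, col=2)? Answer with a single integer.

Answer: 3

Derivation:
Check cell (8,2):
  A: rows 0-1 cols 5-7 -> outside (row miss)
  B: rows 6-8 cols 1-2 z=3 -> covers; best now B (z=3)
  C: rows 3-8 cols 1-3 z=4 -> covers; best now B (z=3)
Winner: B at z=3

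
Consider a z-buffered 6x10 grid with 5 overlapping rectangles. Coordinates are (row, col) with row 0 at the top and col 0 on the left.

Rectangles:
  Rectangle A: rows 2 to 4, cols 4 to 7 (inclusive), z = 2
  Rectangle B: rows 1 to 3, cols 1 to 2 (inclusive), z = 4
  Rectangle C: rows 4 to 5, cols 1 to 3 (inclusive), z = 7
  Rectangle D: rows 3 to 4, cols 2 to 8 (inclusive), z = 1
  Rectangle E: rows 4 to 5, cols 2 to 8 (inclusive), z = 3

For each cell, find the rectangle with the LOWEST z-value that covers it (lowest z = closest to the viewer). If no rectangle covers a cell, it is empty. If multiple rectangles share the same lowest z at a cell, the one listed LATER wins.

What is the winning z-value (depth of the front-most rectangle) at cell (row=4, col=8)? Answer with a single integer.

Answer: 1

Derivation:
Check cell (4,8):
  A: rows 2-4 cols 4-7 -> outside (col miss)
  B: rows 1-3 cols 1-2 -> outside (row miss)
  C: rows 4-5 cols 1-3 -> outside (col miss)
  D: rows 3-4 cols 2-8 z=1 -> covers; best now D (z=1)
  E: rows 4-5 cols 2-8 z=3 -> covers; best now D (z=1)
Winner: D at z=1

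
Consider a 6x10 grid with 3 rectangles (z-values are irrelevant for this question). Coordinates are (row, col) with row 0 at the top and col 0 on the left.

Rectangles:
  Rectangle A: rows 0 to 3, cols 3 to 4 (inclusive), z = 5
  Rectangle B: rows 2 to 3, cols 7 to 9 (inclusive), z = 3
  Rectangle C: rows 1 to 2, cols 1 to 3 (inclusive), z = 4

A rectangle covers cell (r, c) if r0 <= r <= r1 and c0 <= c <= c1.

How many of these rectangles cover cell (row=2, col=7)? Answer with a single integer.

Answer: 1

Derivation:
Check cell (2,7):
  A: rows 0-3 cols 3-4 -> outside (col miss)
  B: rows 2-3 cols 7-9 -> covers
  C: rows 1-2 cols 1-3 -> outside (col miss)
Count covering = 1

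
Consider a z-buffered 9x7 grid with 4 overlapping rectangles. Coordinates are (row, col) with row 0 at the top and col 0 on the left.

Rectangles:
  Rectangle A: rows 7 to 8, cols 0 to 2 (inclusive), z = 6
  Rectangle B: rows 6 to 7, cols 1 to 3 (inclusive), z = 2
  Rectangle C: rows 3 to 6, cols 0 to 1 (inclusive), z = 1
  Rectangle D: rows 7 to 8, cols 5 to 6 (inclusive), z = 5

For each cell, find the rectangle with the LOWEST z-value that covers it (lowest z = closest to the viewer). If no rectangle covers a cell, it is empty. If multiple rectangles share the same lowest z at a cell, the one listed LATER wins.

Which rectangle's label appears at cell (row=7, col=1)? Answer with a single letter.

Check cell (7,1):
  A: rows 7-8 cols 0-2 z=6 -> covers; best now A (z=6)
  B: rows 6-7 cols 1-3 z=2 -> covers; best now B (z=2)
  C: rows 3-6 cols 0-1 -> outside (row miss)
  D: rows 7-8 cols 5-6 -> outside (col miss)
Winner: B at z=2

Answer: B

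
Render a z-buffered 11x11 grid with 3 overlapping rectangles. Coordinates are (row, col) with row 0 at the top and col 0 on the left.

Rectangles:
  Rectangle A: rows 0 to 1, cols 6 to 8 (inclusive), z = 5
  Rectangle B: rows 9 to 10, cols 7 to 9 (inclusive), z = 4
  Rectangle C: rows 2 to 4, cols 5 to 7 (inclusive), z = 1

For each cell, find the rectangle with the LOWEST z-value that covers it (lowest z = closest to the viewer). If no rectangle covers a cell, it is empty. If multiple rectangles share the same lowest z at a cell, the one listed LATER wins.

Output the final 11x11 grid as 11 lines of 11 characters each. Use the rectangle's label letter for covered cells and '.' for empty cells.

......AAA..
......AAA..
.....CCC...
.....CCC...
.....CCC...
...........
...........
...........
...........
.......BBB.
.......BBB.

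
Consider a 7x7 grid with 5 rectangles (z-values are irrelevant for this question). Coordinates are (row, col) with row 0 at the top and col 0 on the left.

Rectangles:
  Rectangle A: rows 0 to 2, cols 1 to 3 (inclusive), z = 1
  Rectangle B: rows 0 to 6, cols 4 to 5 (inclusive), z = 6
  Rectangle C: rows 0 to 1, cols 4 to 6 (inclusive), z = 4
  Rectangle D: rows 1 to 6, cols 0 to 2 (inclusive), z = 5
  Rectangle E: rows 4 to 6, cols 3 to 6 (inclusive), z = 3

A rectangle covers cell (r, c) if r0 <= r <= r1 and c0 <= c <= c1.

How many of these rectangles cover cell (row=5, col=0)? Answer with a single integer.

Answer: 1

Derivation:
Check cell (5,0):
  A: rows 0-2 cols 1-3 -> outside (row miss)
  B: rows 0-6 cols 4-5 -> outside (col miss)
  C: rows 0-1 cols 4-6 -> outside (row miss)
  D: rows 1-6 cols 0-2 -> covers
  E: rows 4-6 cols 3-6 -> outside (col miss)
Count covering = 1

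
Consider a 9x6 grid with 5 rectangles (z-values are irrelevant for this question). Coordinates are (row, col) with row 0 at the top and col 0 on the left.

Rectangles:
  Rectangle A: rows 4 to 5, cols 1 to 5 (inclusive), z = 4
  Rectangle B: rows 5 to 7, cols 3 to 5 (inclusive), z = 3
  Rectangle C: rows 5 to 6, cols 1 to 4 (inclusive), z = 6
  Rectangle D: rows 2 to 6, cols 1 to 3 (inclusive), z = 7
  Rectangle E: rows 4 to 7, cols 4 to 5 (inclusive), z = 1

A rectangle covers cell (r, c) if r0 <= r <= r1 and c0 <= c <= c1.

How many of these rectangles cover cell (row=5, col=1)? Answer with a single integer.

Check cell (5,1):
  A: rows 4-5 cols 1-5 -> covers
  B: rows 5-7 cols 3-5 -> outside (col miss)
  C: rows 5-6 cols 1-4 -> covers
  D: rows 2-6 cols 1-3 -> covers
  E: rows 4-7 cols 4-5 -> outside (col miss)
Count covering = 3

Answer: 3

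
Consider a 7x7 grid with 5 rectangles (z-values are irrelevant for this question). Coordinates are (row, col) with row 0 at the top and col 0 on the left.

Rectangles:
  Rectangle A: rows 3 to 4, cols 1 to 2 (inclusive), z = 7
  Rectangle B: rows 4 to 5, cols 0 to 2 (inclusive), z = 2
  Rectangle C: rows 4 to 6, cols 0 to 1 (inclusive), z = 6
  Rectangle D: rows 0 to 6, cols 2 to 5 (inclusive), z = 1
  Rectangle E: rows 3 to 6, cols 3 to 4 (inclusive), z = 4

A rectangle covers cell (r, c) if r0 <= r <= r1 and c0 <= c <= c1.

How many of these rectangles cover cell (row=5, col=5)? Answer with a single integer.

Answer: 1

Derivation:
Check cell (5,5):
  A: rows 3-4 cols 1-2 -> outside (row miss)
  B: rows 4-5 cols 0-2 -> outside (col miss)
  C: rows 4-6 cols 0-1 -> outside (col miss)
  D: rows 0-6 cols 2-5 -> covers
  E: rows 3-6 cols 3-4 -> outside (col miss)
Count covering = 1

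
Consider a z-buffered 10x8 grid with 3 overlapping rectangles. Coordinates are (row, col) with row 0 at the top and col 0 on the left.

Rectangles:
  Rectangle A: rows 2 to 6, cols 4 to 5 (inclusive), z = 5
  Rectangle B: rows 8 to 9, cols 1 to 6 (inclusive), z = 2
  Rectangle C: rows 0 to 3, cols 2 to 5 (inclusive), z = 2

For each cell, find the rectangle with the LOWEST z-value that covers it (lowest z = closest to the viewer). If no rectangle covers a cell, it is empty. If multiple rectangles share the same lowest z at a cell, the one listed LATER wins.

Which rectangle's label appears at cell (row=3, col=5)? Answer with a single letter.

Answer: C

Derivation:
Check cell (3,5):
  A: rows 2-6 cols 4-5 z=5 -> covers; best now A (z=5)
  B: rows 8-9 cols 1-6 -> outside (row miss)
  C: rows 0-3 cols 2-5 z=2 -> covers; best now C (z=2)
Winner: C at z=2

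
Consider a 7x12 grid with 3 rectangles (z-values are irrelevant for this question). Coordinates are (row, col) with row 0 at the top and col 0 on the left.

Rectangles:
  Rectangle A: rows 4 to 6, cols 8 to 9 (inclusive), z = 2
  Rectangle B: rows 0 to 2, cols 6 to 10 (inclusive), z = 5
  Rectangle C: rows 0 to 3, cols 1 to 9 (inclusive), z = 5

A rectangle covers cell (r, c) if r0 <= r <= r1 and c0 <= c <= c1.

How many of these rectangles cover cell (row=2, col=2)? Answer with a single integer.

Check cell (2,2):
  A: rows 4-6 cols 8-9 -> outside (row miss)
  B: rows 0-2 cols 6-10 -> outside (col miss)
  C: rows 0-3 cols 1-9 -> covers
Count covering = 1

Answer: 1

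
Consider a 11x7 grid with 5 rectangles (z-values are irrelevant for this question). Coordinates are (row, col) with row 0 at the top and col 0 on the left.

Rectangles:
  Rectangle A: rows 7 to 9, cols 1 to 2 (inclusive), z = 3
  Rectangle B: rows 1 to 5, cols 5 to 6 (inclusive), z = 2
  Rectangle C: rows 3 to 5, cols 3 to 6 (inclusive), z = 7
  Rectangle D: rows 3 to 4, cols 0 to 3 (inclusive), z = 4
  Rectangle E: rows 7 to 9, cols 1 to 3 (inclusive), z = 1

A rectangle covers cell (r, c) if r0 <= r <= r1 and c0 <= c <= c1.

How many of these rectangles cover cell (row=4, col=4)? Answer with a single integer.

Check cell (4,4):
  A: rows 7-9 cols 1-2 -> outside (row miss)
  B: rows 1-5 cols 5-6 -> outside (col miss)
  C: rows 3-5 cols 3-6 -> covers
  D: rows 3-4 cols 0-3 -> outside (col miss)
  E: rows 7-9 cols 1-3 -> outside (row miss)
Count covering = 1

Answer: 1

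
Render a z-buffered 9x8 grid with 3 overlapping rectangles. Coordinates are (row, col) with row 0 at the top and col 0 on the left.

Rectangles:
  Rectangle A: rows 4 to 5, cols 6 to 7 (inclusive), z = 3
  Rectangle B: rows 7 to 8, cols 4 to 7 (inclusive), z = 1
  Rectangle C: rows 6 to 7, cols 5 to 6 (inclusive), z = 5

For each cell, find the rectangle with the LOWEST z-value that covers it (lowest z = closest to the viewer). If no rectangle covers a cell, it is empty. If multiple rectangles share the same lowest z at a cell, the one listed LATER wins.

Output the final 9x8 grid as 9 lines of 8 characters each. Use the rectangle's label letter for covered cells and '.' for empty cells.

........
........
........
........
......AA
......AA
.....CC.
....BBBB
....BBBB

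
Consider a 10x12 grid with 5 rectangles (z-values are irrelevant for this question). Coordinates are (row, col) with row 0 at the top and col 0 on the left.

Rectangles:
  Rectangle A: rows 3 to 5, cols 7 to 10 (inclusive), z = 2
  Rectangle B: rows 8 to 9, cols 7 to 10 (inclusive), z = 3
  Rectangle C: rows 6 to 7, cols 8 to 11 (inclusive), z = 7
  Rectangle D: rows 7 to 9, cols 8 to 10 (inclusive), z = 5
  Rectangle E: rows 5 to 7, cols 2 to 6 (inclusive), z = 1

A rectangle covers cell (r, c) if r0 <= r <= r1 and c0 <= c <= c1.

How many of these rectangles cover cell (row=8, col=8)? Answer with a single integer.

Check cell (8,8):
  A: rows 3-5 cols 7-10 -> outside (row miss)
  B: rows 8-9 cols 7-10 -> covers
  C: rows 6-7 cols 8-11 -> outside (row miss)
  D: rows 7-9 cols 8-10 -> covers
  E: rows 5-7 cols 2-6 -> outside (row miss)
Count covering = 2

Answer: 2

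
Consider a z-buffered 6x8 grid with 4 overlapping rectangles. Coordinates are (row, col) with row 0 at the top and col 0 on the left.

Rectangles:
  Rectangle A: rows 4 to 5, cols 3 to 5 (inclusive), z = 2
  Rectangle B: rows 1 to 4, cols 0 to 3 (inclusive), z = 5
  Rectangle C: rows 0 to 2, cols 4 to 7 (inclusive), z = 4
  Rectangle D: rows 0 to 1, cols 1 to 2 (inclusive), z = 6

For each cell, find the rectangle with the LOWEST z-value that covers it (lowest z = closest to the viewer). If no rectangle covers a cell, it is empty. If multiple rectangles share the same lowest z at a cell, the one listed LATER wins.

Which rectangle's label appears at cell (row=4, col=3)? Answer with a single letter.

Answer: A

Derivation:
Check cell (4,3):
  A: rows 4-5 cols 3-5 z=2 -> covers; best now A (z=2)
  B: rows 1-4 cols 0-3 z=5 -> covers; best now A (z=2)
  C: rows 0-2 cols 4-7 -> outside (row miss)
  D: rows 0-1 cols 1-2 -> outside (row miss)
Winner: A at z=2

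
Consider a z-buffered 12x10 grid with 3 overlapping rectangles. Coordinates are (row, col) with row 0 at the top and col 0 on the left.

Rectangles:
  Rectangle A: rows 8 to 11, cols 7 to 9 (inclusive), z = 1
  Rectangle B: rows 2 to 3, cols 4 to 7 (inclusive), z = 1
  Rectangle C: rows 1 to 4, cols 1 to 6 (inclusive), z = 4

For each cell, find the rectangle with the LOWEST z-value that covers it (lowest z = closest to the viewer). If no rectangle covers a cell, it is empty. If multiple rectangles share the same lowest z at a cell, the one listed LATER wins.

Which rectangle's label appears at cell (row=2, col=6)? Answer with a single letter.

Answer: B

Derivation:
Check cell (2,6):
  A: rows 8-11 cols 7-9 -> outside (row miss)
  B: rows 2-3 cols 4-7 z=1 -> covers; best now B (z=1)
  C: rows 1-4 cols 1-6 z=4 -> covers; best now B (z=1)
Winner: B at z=1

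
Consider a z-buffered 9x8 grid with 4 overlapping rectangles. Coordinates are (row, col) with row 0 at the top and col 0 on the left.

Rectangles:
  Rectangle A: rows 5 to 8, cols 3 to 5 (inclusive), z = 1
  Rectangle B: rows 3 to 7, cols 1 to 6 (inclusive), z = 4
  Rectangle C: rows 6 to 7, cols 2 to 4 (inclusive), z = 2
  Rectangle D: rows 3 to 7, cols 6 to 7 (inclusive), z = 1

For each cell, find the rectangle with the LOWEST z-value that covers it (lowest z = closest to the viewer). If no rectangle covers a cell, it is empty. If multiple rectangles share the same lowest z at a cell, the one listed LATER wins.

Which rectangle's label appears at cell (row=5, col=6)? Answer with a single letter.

Answer: D

Derivation:
Check cell (5,6):
  A: rows 5-8 cols 3-5 -> outside (col miss)
  B: rows 3-7 cols 1-6 z=4 -> covers; best now B (z=4)
  C: rows 6-7 cols 2-4 -> outside (row miss)
  D: rows 3-7 cols 6-7 z=1 -> covers; best now D (z=1)
Winner: D at z=1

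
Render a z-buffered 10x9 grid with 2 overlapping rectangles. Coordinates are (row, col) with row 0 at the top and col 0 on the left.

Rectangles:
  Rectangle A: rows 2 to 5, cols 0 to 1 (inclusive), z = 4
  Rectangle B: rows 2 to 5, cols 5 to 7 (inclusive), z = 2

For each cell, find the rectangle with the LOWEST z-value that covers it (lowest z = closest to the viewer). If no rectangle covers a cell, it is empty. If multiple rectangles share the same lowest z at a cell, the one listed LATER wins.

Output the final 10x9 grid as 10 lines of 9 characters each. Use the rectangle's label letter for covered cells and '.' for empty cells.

.........
.........
AA...BBB.
AA...BBB.
AA...BBB.
AA...BBB.
.........
.........
.........
.........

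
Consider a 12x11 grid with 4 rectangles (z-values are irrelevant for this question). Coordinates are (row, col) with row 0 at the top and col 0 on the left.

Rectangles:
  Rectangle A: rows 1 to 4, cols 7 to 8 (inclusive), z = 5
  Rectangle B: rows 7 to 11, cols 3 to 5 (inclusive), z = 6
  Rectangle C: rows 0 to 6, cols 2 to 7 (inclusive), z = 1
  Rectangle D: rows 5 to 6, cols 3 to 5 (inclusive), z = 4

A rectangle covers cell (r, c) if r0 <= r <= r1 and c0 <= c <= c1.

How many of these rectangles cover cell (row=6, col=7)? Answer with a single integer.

Answer: 1

Derivation:
Check cell (6,7):
  A: rows 1-4 cols 7-8 -> outside (row miss)
  B: rows 7-11 cols 3-5 -> outside (row miss)
  C: rows 0-6 cols 2-7 -> covers
  D: rows 5-6 cols 3-5 -> outside (col miss)
Count covering = 1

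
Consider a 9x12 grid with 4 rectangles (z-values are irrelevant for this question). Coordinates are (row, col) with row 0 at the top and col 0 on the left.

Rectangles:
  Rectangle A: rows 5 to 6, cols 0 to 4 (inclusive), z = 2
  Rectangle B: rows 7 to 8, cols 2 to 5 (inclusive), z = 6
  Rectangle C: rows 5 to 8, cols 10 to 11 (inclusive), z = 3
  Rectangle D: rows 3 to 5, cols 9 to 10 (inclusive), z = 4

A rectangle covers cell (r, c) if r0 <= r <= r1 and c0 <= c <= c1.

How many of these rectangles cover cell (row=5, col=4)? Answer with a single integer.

Answer: 1

Derivation:
Check cell (5,4):
  A: rows 5-6 cols 0-4 -> covers
  B: rows 7-8 cols 2-5 -> outside (row miss)
  C: rows 5-8 cols 10-11 -> outside (col miss)
  D: rows 3-5 cols 9-10 -> outside (col miss)
Count covering = 1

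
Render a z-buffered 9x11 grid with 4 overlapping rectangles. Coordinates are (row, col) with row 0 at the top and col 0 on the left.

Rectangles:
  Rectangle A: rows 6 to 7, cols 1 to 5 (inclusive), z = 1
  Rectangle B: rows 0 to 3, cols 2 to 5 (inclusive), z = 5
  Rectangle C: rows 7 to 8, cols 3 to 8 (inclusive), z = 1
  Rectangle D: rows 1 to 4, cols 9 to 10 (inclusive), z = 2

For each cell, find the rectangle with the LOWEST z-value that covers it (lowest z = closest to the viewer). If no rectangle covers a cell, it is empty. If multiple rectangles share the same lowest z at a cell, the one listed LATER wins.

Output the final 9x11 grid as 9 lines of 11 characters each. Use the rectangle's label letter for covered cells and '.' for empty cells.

..BBBB.....
..BBBB...DD
..BBBB...DD
..BBBB...DD
.........DD
...........
.AAAAA.....
.AACCCCCC..
...CCCCCC..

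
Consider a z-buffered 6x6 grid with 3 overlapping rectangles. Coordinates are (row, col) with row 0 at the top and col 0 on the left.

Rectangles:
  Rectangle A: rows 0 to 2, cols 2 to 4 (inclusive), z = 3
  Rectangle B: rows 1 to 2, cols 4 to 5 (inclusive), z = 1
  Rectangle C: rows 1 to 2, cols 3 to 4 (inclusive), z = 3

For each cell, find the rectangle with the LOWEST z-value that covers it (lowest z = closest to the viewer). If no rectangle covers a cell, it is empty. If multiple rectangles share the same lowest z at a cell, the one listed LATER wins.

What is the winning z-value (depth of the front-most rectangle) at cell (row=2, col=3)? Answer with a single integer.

Check cell (2,3):
  A: rows 0-2 cols 2-4 z=3 -> covers; best now A (z=3)
  B: rows 1-2 cols 4-5 -> outside (col miss)
  C: rows 1-2 cols 3-4 z=3 -> covers; best now C (z=3)
Winner: C at z=3

Answer: 3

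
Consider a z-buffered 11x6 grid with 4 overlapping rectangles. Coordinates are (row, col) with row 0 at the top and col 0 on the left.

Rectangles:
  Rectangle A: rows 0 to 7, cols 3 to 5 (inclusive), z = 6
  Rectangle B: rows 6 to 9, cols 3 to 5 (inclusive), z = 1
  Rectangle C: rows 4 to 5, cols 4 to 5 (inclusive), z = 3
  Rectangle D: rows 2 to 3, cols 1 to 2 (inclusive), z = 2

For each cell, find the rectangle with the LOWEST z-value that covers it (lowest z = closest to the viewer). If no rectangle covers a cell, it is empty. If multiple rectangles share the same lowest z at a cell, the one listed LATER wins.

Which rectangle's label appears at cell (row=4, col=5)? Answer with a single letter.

Answer: C

Derivation:
Check cell (4,5):
  A: rows 0-7 cols 3-5 z=6 -> covers; best now A (z=6)
  B: rows 6-9 cols 3-5 -> outside (row miss)
  C: rows 4-5 cols 4-5 z=3 -> covers; best now C (z=3)
  D: rows 2-3 cols 1-2 -> outside (row miss)
Winner: C at z=3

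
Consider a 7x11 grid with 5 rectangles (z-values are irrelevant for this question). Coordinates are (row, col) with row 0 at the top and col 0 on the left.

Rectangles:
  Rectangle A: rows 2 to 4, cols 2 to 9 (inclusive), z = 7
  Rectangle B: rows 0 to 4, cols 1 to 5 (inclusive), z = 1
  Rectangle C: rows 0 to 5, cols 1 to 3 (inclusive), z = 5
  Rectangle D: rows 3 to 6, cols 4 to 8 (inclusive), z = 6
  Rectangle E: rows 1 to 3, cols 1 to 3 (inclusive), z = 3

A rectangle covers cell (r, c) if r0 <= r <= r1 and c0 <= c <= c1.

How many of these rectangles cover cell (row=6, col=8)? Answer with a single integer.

Answer: 1

Derivation:
Check cell (6,8):
  A: rows 2-4 cols 2-9 -> outside (row miss)
  B: rows 0-4 cols 1-5 -> outside (row miss)
  C: rows 0-5 cols 1-3 -> outside (row miss)
  D: rows 3-6 cols 4-8 -> covers
  E: rows 1-3 cols 1-3 -> outside (row miss)
Count covering = 1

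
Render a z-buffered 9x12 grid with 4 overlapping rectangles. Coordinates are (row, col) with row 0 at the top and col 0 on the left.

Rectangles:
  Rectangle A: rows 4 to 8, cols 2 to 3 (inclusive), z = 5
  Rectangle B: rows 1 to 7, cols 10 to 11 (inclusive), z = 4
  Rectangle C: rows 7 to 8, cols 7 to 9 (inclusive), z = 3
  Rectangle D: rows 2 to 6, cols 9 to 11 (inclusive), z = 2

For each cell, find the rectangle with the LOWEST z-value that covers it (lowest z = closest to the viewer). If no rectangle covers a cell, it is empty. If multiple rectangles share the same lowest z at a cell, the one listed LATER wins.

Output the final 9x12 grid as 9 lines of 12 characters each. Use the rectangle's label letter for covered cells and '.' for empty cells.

............
..........BB
.........DDD
.........DDD
..AA.....DDD
..AA.....DDD
..AA.....DDD
..AA...CCCBB
..AA...CCC..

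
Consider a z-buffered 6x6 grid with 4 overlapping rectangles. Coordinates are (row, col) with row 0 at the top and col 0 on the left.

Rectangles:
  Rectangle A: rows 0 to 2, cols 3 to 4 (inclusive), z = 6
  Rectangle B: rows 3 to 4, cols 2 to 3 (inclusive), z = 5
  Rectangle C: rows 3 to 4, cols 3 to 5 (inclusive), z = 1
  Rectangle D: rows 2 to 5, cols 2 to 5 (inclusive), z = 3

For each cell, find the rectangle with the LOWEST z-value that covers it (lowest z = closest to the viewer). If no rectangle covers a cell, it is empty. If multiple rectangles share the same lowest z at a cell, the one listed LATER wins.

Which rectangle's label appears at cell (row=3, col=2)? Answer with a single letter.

Check cell (3,2):
  A: rows 0-2 cols 3-4 -> outside (row miss)
  B: rows 3-4 cols 2-3 z=5 -> covers; best now B (z=5)
  C: rows 3-4 cols 3-5 -> outside (col miss)
  D: rows 2-5 cols 2-5 z=3 -> covers; best now D (z=3)
Winner: D at z=3

Answer: D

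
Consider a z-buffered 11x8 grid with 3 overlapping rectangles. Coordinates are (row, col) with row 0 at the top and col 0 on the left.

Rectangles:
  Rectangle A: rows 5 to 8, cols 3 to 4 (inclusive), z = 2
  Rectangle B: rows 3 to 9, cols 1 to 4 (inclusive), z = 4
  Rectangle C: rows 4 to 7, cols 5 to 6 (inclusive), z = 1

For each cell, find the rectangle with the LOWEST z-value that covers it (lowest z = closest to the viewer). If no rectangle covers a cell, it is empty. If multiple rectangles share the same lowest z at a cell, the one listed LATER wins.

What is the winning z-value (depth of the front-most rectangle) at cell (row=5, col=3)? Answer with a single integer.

Check cell (5,3):
  A: rows 5-8 cols 3-4 z=2 -> covers; best now A (z=2)
  B: rows 3-9 cols 1-4 z=4 -> covers; best now A (z=2)
  C: rows 4-7 cols 5-6 -> outside (col miss)
Winner: A at z=2

Answer: 2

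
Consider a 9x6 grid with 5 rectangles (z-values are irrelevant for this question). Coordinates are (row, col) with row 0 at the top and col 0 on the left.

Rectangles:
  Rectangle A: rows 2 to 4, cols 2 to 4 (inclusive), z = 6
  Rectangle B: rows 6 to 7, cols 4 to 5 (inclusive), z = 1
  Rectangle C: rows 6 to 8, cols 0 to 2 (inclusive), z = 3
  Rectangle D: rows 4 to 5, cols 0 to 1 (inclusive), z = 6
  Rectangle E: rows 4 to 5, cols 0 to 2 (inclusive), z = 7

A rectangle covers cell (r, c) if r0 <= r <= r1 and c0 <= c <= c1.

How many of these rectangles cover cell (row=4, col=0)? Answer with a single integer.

Answer: 2

Derivation:
Check cell (4,0):
  A: rows 2-4 cols 2-4 -> outside (col miss)
  B: rows 6-7 cols 4-5 -> outside (row miss)
  C: rows 6-8 cols 0-2 -> outside (row miss)
  D: rows 4-5 cols 0-1 -> covers
  E: rows 4-5 cols 0-2 -> covers
Count covering = 2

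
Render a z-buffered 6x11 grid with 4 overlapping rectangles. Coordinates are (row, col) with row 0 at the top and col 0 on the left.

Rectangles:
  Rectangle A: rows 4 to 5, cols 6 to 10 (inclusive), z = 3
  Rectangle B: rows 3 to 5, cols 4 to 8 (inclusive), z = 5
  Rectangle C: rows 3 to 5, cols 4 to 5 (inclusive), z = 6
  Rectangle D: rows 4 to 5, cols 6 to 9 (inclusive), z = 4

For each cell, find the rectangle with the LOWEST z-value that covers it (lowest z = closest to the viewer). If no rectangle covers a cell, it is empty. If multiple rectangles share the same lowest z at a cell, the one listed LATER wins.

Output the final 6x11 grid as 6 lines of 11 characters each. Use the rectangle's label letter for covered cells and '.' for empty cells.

...........
...........
...........
....BBBBB..
....BBAAAAA
....BBAAAAA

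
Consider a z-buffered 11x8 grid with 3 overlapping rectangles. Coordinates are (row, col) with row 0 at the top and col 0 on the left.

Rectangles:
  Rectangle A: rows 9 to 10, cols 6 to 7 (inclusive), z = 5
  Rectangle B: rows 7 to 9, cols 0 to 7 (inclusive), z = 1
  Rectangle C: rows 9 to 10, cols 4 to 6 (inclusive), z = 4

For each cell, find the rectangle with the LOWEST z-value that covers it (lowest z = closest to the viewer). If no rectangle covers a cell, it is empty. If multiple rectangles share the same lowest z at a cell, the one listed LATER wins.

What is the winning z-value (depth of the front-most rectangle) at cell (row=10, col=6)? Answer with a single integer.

Answer: 4

Derivation:
Check cell (10,6):
  A: rows 9-10 cols 6-7 z=5 -> covers; best now A (z=5)
  B: rows 7-9 cols 0-7 -> outside (row miss)
  C: rows 9-10 cols 4-6 z=4 -> covers; best now C (z=4)
Winner: C at z=4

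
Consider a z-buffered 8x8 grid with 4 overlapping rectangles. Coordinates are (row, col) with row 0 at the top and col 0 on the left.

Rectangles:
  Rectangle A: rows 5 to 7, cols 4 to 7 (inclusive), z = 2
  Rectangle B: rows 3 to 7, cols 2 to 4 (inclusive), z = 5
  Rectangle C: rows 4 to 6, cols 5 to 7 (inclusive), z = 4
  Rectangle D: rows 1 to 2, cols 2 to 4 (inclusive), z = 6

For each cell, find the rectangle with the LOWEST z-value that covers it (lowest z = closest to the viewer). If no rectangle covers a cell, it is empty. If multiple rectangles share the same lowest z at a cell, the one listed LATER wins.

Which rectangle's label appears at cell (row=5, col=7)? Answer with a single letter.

Check cell (5,7):
  A: rows 5-7 cols 4-7 z=2 -> covers; best now A (z=2)
  B: rows 3-7 cols 2-4 -> outside (col miss)
  C: rows 4-6 cols 5-7 z=4 -> covers; best now A (z=2)
  D: rows 1-2 cols 2-4 -> outside (row miss)
Winner: A at z=2

Answer: A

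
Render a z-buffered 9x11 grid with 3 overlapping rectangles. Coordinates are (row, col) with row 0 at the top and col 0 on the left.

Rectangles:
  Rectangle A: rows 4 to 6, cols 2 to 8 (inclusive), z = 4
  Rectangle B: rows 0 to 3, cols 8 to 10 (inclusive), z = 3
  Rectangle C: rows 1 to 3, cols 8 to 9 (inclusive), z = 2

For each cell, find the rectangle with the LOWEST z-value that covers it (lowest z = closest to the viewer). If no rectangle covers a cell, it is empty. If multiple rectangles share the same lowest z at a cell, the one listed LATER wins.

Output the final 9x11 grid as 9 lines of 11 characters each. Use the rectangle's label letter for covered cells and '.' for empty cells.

........BBB
........CCB
........CCB
........CCB
..AAAAAAA..
..AAAAAAA..
..AAAAAAA..
...........
...........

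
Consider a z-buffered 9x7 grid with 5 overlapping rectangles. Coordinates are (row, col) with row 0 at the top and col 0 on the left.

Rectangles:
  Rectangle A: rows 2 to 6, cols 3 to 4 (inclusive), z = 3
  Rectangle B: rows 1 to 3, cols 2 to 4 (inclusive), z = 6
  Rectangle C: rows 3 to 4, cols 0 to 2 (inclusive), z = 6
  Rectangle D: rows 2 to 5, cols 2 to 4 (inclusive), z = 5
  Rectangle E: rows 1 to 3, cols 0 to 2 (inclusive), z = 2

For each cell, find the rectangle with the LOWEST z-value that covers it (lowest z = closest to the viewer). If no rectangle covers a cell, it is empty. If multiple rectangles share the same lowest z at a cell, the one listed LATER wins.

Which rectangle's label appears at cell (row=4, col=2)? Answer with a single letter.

Answer: D

Derivation:
Check cell (4,2):
  A: rows 2-6 cols 3-4 -> outside (col miss)
  B: rows 1-3 cols 2-4 -> outside (row miss)
  C: rows 3-4 cols 0-2 z=6 -> covers; best now C (z=6)
  D: rows 2-5 cols 2-4 z=5 -> covers; best now D (z=5)
  E: rows 1-3 cols 0-2 -> outside (row miss)
Winner: D at z=5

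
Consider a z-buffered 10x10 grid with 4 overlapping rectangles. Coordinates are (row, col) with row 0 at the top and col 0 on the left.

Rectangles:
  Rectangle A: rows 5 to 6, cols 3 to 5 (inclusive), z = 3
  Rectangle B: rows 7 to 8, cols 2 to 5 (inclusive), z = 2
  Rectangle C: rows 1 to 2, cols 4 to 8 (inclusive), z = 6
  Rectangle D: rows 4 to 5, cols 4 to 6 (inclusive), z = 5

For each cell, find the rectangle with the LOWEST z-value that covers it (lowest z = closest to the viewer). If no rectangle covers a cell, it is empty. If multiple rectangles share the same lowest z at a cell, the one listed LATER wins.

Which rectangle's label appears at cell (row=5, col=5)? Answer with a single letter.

Answer: A

Derivation:
Check cell (5,5):
  A: rows 5-6 cols 3-5 z=3 -> covers; best now A (z=3)
  B: rows 7-8 cols 2-5 -> outside (row miss)
  C: rows 1-2 cols 4-8 -> outside (row miss)
  D: rows 4-5 cols 4-6 z=5 -> covers; best now A (z=3)
Winner: A at z=3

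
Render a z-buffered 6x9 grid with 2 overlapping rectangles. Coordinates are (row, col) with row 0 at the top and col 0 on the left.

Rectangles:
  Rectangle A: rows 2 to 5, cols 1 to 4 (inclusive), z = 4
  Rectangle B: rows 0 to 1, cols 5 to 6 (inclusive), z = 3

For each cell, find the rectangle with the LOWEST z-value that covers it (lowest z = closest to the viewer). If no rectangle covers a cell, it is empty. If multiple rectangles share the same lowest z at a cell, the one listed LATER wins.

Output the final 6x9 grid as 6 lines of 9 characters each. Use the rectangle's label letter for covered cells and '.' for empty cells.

.....BB..
.....BB..
.AAAA....
.AAAA....
.AAAA....
.AAAA....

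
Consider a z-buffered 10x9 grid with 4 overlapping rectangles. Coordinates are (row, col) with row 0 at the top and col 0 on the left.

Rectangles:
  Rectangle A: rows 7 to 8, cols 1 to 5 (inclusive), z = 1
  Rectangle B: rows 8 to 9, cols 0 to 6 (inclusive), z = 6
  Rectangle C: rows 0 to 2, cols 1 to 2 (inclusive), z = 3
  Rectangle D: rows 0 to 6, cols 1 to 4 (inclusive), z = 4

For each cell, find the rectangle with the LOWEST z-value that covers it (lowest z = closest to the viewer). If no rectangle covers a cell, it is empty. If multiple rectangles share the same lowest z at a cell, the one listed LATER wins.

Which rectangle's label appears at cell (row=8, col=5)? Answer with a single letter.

Answer: A

Derivation:
Check cell (8,5):
  A: rows 7-8 cols 1-5 z=1 -> covers; best now A (z=1)
  B: rows 8-9 cols 0-6 z=6 -> covers; best now A (z=1)
  C: rows 0-2 cols 1-2 -> outside (row miss)
  D: rows 0-6 cols 1-4 -> outside (row miss)
Winner: A at z=1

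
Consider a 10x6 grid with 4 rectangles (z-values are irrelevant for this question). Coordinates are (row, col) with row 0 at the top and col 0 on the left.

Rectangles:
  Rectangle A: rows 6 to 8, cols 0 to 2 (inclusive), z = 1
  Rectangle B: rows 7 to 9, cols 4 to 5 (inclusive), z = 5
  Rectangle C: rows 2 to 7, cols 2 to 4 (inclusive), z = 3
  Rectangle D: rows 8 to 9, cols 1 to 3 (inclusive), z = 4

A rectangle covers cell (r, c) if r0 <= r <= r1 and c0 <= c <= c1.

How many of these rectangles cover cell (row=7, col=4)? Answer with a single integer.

Check cell (7,4):
  A: rows 6-8 cols 0-2 -> outside (col miss)
  B: rows 7-9 cols 4-5 -> covers
  C: rows 2-7 cols 2-4 -> covers
  D: rows 8-9 cols 1-3 -> outside (row miss)
Count covering = 2

Answer: 2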